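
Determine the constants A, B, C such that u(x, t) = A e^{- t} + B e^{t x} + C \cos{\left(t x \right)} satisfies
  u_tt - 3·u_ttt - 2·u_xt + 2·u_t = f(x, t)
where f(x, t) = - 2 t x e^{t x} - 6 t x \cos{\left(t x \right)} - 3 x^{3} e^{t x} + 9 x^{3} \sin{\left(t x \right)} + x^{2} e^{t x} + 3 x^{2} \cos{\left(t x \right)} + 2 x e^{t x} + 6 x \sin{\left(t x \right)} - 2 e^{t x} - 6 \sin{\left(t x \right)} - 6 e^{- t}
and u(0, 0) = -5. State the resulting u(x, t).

Substitute the ansatz u = A e^{- t} + B e^{t x} + C \cos{\left(t x \right)} into the left-hand side.
Derivatives of the ansatz:
  u_tt = A e^{- t} + B x^{2} e^{t x} - C x^{2} \cos{\left(t x \right)}
  u_ttt = - A e^{- t} + B x^{3} e^{t x} + C x^{3} \sin{\left(t x \right)}
  u_xt = B t x e^{t x} + B e^{t x} - C t x \cos{\left(t x \right)} - C \sin{\left(t x \right)}
  u_t = - A e^{- t} + B x e^{t x} - C x \sin{\left(t x \right)}
Term by term:
  u_tt = A e^{- t} + B x^{2} e^{t x} - C x^{2} \cos{\left(t x \right)}
  -3·u_ttt = 3 A e^{- t} - 3 B x^{3} e^{t x} - 3 C x^{3} \sin{\left(t x \right)}
  -2·u_xt = - 2 B t x e^{t x} - 2 B e^{t x} + 2 C t x \cos{\left(t x \right)} + 2 C \sin{\left(t x \right)}
  2·u_t = - 2 A e^{- t} + 2 B x e^{t x} - 2 C x \sin{\left(t x \right)}
So the left-hand side equals
  2 A e^{- t} - 2 B t x e^{t x} - 3 B x^{3} e^{t x} + B x^{2} e^{t x} + 2 B x e^{t x} - 2 B e^{t x} + 2 C t x \cos{\left(t x \right)} - 3 C x^{3} \sin{\left(t x \right)} - C x^{2} \cos{\left(t x \right)} - 2 C x \sin{\left(t x \right)} + 2 C \sin{\left(t x \right)}
This must equal f(x, t) = - 2 t x e^{t x} - 6 t x \cos{\left(t x \right)} - 3 x^{3} e^{t x} + 9 x^{3} \sin{\left(t x \right)} + x^{2} e^{t x} + 3 x^{2} \cos{\left(t x \right)} + 2 x e^{t x} + 6 x \sin{\left(t x \right)} - 2 e^{t x} - 6 \sin{\left(t x \right)} - 6 e^{- t} identically.
Matching coefficients of the independent functions:
  [x e^{t x}]:  2 B = 2
  [x \sin{\left(t x \right)}]:  - 2 C = 6
  [x^{2} e^{t x}]:  B = 1
  [x^{2} \cos{\left(t x \right)}]:  - C = 3
  [x^{3} e^{t x}]:  - 3 B = -3
  [x^{3} \sin{\left(t x \right)}]:  - 3 C = 9
  [t x e^{t x}, e^{t x}]:  - 2 B = -2
  [t x \cos{\left(t x \right)}, \sin{\left(t x \right)}]:  2 C = -6
  [e^{- t}]:  2 A = -6
Solving: A = -3, B = 1, C = -3.
Check against the point condition:
  u(0, 0) = -5  ⟹  A + B + C = -5  ✓
Hence u(x, t) = e^{t x} - 3 \cos{\left(t x \right)} - 3 e^{- t}.

Answer: u(x, t) = e^{t x} - 3 \cos{\left(t x \right)} - 3 e^{- t}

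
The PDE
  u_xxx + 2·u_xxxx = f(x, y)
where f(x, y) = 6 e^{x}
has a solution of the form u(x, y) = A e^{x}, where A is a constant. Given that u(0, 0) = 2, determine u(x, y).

Substitute the ansatz u = A e^{x} into the left-hand side.
Derivatives of the ansatz:
  u_xxx = A e^{x}
  u_xxxx = A e^{x}
Term by term:
  u_xxx = A e^{x}
  2·u_xxxx = 2 A e^{x}
So the left-hand side equals
  3 A e^{x}
This must equal f(x, y) = 6 e^{x} identically.
Matching coefficients of the independent functions:
  [e^{x}]:  3 A = 6
Solving: A = 2.
Check against the point condition:
  u(0, 0) = 2  ⟹  A = 2  ✓
Hence u(x, y) = 2 e^{x}.

Answer: u(x, y) = 2 e^{x}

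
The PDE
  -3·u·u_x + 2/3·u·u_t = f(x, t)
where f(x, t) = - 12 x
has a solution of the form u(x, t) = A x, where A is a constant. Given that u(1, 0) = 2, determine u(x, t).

Answer: u(x, t) = 2 x

Derivation:
Substitute the ansatz u = A x into the left-hand side.
Derivatives of the ansatz:
  u_x = A
  u_t = 0
Term by term:
  -3·u·u_x = - 3 A^{2} x
  2/3·u·u_t = 0
So the left-hand side equals
  - 3 A^{2} x
This must equal f(x, t) = - 12 x identically.
Matching coefficients of the independent functions:
  [x]:  - 3 A^{2} = -12
These equations allow (A) = (-2) or (2).
Impose the point condition(s):
  u(1, 0) = 2  ⟹  A = 2
Only A = 2 satisfies everything.
Hence u(x, t) = 2 x.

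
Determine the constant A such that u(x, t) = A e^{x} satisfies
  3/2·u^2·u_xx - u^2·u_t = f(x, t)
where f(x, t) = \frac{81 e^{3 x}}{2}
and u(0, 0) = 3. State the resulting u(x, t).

Answer: u(x, t) = 3 e^{x}

Derivation:
Substitute the ansatz u = A e^{x} into the left-hand side.
Derivatives of the ansatz:
  u_xx = A e^{x}
  u_t = 0
Term by term:
  3/2·u^2·u_xx = \frac{3 A^{3} e^{3 x}}{2}
  -u^2·u_t = 0
So the left-hand side equals
  \frac{3 A^{3} e^{3 x}}{2}
This must equal f(x, t) = \frac{81 e^{3 x}}{2} identically.
Matching coefficients of the independent functions:
  [e^{3 x}]:  \frac{3 A^{3}}{2} = \frac{81}{2}
Solving: A = 3.
Check against the point condition:
  u(0, 0) = 3  ⟹  A = 3  ✓
Hence u(x, t) = 3 e^{x}.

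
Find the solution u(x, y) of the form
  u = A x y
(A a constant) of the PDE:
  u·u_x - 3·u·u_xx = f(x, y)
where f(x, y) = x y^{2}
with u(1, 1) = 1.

Answer: u(x, y) = x y

Derivation:
Substitute the ansatz u = A x y into the left-hand side.
Derivatives of the ansatz:
  u_x = A y
  u_xx = 0
Term by term:
  u·u_x = A^{2} x y^{2}
  -3·u·u_xx = 0
So the left-hand side equals
  A^{2} x y^{2}
This must equal f(x, y) = x y^{2} identically.
Matching coefficients of the independent functions:
  [x y^{2}]:  A^{2} = 1
These equations allow (A) = (-1) or (1).
Impose the point condition(s):
  u(1, 1) = 1  ⟹  A = 1
Only A = 1 satisfies everything.
Hence u(x, y) = x y.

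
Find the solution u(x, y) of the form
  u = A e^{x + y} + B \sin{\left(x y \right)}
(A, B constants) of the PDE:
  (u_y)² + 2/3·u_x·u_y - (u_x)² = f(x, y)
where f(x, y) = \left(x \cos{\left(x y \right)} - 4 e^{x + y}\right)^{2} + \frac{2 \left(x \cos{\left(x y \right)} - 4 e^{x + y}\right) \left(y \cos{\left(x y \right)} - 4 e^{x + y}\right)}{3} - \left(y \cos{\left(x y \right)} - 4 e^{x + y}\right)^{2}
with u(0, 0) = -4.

Substitute the ansatz u = A e^{x + y} + B \sin{\left(x y \right)} into the left-hand side.
Derivatives of the ansatz:
  u_y = A e^{x} e^{y} + B x \cos{\left(x y \right)}
  u_x = A e^{x} e^{y} + B y \cos{\left(x y \right)}
Term by term:
  (u_y)² = A^{2} e^{2 x} e^{2 y} + 2 A B x e^{x} e^{y} \cos{\left(x y \right)} + B^{2} x^{2} \cos^{2}{\left(x y \right)}
  2/3·u_x·u_y = \frac{2 A^{2} e^{2 x} e^{2 y}}{3} + \frac{2 A B x e^{x} e^{y} \cos{\left(x y \right)}}{3} + \frac{2 A B y e^{x} e^{y} \cos{\left(x y \right)}}{3} + \frac{2 B^{2} x y \cos^{2}{\left(x y \right)}}{3}
  -(u_x)² = - A^{2} e^{2 x} e^{2 y} - 2 A B y e^{x} e^{y} \cos{\left(x y \right)} - B^{2} y^{2} \cos^{2}{\left(x y \right)}
So the left-hand side equals
  \frac{2 A^{2} e^{2 x} e^{2 y}}{3} + \frac{8 A B x e^{x} e^{y} \cos{\left(x y \right)}}{3} - \frac{4 A B y e^{x} e^{y} \cos{\left(x y \right)}}{3} + B^{2} x^{2} \cos^{2}{\left(x y \right)} + \frac{2 B^{2} x y \cos^{2}{\left(x y \right)}}{3} - B^{2} y^{2} \cos^{2}{\left(x y \right)}
This must equal f(x, y) identically; expanded, f = x^{2} \cos^{2}{\left(x y \right)} + \frac{2 x y \cos^{2}{\left(x y \right)}}{3} - \frac{32 x e^{x} e^{y} \cos{\left(x y \right)}}{3} - y^{2} \cos^{2}{\left(x y \right)} + \frac{16 y e^{x} e^{y} \cos{\left(x y \right)}}{3} + \frac{32 e^{2 x} e^{2 y}}{3}.
Matching coefficients of the independent functions:
  [x^{2} \cos^{2}{\left(x y \right)}]:  B^{2} = 1
  [y^{2} \cos^{2}{\left(x y \right)}]:  - B^{2} = -1
  [e^{2 x} e^{2 y}]:  \frac{2 A^{2}}{3} = \frac{32}{3}
  [x y \cos^{2}{\left(x y \right)}]:  \frac{2 B^{2}}{3} = \frac{2}{3}
  [x e^{x} e^{y} \cos{\left(x y \right)}]:  \frac{8 A B}{3} = - \frac{32}{3}
  [y e^{x} e^{y} \cos{\left(x y \right)}]:  - \frac{4 A B}{3} = \frac{16}{3}
These equations allow (A, B) = (-4, 1) or (4, -1).
Impose the point condition(s):
  u(0, 0) = -4  ⟹  A = -4
Only A = -4, B = 1 satisfies everything.
Hence u(x, y) = - 4 e^{x + y} + \sin{\left(x y \right)}.

Answer: u(x, y) = - 4 e^{x + y} + \sin{\left(x y \right)}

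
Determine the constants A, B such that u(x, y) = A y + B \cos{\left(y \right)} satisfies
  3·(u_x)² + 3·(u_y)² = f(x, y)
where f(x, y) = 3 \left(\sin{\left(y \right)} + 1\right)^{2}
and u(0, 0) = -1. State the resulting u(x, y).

Substitute the ansatz u = A y + B \cos{\left(y \right)} into the left-hand side.
Derivatives of the ansatz:
  u_x = 0
  u_y = A - B \sin{\left(y \right)}
Term by term:
  3·(u_x)² = 0
  3·(u_y)² = 3 A^{2} - 6 A B \sin{\left(y \right)} + 3 B^{2} \sin^{2}{\left(y \right)}
So the left-hand side equals
  3 A^{2} - 6 A B \sin{\left(y \right)} + 3 B^{2} \sin^{2}{\left(y \right)}
This must equal f(x, y) identically; expanded, f = 3 \sin^{2}{\left(y \right)} + 6 \sin{\left(y \right)} + 3.
Matching coefficients of the independent functions:
  [constant term]:  3 A^{2} = 3
  [\sin{\left(y \right)}]:  - 6 A B = 6
  [\sin^{2}{\left(y \right)}]:  3 B^{2} = 3
These equations allow (A, B) = (-1, 1) or (1, -1).
Impose the point condition(s):
  u(0, 0) = -1  ⟹  B = -1
Only A = 1, B = -1 satisfies everything.
Hence u(x, y) = y - \cos{\left(y \right)}.

Answer: u(x, y) = y - \cos{\left(y \right)}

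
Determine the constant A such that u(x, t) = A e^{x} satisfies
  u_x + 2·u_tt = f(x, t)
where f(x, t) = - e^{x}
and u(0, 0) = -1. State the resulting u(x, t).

Substitute the ansatz u = A e^{x} into the left-hand side.
Derivatives of the ansatz:
  u_x = A e^{x}
  u_tt = 0
Term by term:
  u_x = A e^{x}
  2·u_tt = 0
So the left-hand side equals
  A e^{x}
This must equal f(x, t) = - e^{x} identically.
Matching coefficients of the independent functions:
  [e^{x}]:  A = -1
Solving: A = -1.
Check against the point condition:
  u(0, 0) = -1  ⟹  A = -1  ✓
Hence u(x, t) = - e^{x}.

Answer: u(x, t) = - e^{x}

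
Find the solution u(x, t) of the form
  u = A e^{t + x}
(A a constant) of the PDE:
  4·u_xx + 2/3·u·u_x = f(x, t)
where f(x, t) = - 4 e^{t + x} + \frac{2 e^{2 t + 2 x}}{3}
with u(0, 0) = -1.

Substitute the ansatz u = A e^{t + x} into the left-hand side.
Derivatives of the ansatz:
  u_xx = A e^{t} e^{x}
  u_x = A e^{t} e^{x}
Term by term:
  4·u_xx = 4 A e^{t} e^{x}
  2/3·u·u_x = \frac{2 A^{2} e^{2 t} e^{2 x}}{3}
So the left-hand side equals
  \frac{2 A^{2} e^{2 t} e^{2 x}}{3} + 4 A e^{t} e^{x}
This must equal f(x, t) identically; expanded, f = \frac{2 e^{2 t} e^{2 x}}{3} - 4 e^{t} e^{x}.
Matching coefficients of the independent functions:
  [e^{t} e^{x}]:  4 A = -4
  [e^{2 t} e^{2 x}]:  \frac{2 A^{2}}{3} = \frac{2}{3}
Solving: A = -1.
Check against the point condition:
  u(0, 0) = -1  ⟹  A = -1  ✓
Hence u(x, t) = - e^{t + x}.

Answer: u(x, t) = - e^{t + x}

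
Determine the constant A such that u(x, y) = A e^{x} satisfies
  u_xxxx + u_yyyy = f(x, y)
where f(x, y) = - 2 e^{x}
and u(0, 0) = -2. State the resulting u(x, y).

Substitute the ansatz u = A e^{x} into the left-hand side.
Derivatives of the ansatz:
  u_xxxx = A e^{x}
  u_yyyy = 0
Term by term:
  u_xxxx = A e^{x}
  u_yyyy = 0
So the left-hand side equals
  A e^{x}
This must equal f(x, y) = - 2 e^{x} identically.
Matching coefficients of the independent functions:
  [e^{x}]:  A = -2
Solving: A = -2.
Check against the point condition:
  u(0, 0) = -2  ⟹  A = -2  ✓
Hence u(x, y) = - 2 e^{x}.

Answer: u(x, y) = - 2 e^{x}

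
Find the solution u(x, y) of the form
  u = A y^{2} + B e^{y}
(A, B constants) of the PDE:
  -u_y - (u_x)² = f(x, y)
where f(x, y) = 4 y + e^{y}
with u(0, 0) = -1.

Substitute the ansatz u = A y^{2} + B e^{y} into the left-hand side.
Derivatives of the ansatz:
  u_y = 2 A y + B e^{y}
  u_x = 0
Term by term:
  -u_y = - 2 A y - B e^{y}
  -(u_x)² = 0
So the left-hand side equals
  - 2 A y - B e^{y}
This must equal f(x, y) = 4 y + e^{y} identically.
Matching coefficients of the independent functions:
  [y]:  - 2 A = 4
  [e^{y}]:  - B = 1
Solving: A = -2, B = -1.
Check against the point condition:
  u(0, 0) = -1  ⟹  B = -1  ✓
Hence u(x, y) = - 2 y^{2} - e^{y}.

Answer: u(x, y) = - 2 y^{2} - e^{y}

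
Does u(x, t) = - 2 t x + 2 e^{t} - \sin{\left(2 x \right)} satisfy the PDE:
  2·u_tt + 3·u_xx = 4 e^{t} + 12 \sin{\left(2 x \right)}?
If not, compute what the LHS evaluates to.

Evaluate each term of the left-hand side for u = - 2 t x + 2 e^{t} - \sin{\left(2 x \right)}.
Derivatives:
  u_tt = 2 e^{t}
  u_xx = 4 \sin{\left(2 x \right)}
Terms:
  2·u_tt = 4 e^{t}
  3·u_xx = 12 \sin{\left(2 x \right)}
Sum: LHS = 4 e^{t} + 12 \sin{\left(2 x \right)}
This is exactly the given right-hand side, so u is a solution.

Answer: Yes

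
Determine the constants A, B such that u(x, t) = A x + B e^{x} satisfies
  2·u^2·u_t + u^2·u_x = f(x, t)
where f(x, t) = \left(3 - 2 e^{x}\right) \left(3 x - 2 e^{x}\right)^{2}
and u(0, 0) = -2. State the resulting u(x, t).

Substitute the ansatz u = A x + B e^{x} into the left-hand side.
Derivatives of the ansatz:
  u_t = 0
  u_x = A + B e^{x}
Term by term:
  2·u^2·u_t = 0
  u^2·u_x = A^{3} x^{2} + A^{2} B x^{2} e^{x} + 2 A^{2} B x e^{x} + 2 A B^{2} x e^{2 x} + A B^{2} e^{2 x} + B^{3} e^{3 x}
So the left-hand side equals
  A^{3} x^{2} + A^{2} B x^{2} e^{x} + 2 A^{2} B x e^{x} + 2 A B^{2} x e^{2 x} + A B^{2} e^{2 x} + B^{3} e^{3 x}
This must equal f(x, t) identically; expanded, f = - 18 x^{2} e^{x} + 27 x^{2} + 24 x e^{2 x} - 36 x e^{x} - 8 e^{3 x} + 12 e^{2 x}.
Matching coefficients of the independent functions:
  [x^{2}]:  A^{3} = 27
  [x e^{x}]:  2 A^{2} B = -36
  [x e^{2 x}]:  2 A B^{2} = 24
  [x^{2} e^{x}]:  A^{2} B = -18
  [e^{2 x}]:  A B^{2} = 12
  [e^{3 x}]:  B^{3} = -8
Solving: A = 3, B = -2.
Check against the point condition:
  u(0, 0) = -2  ⟹  B = -2  ✓
Hence u(x, t) = 3 x - 2 e^{x}.

Answer: u(x, t) = 3 x - 2 e^{x}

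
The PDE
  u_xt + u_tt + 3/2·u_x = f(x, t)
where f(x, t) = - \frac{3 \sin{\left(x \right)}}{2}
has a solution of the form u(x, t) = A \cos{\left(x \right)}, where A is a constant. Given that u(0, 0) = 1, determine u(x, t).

Answer: u(x, t) = \cos{\left(x \right)}

Derivation:
Substitute the ansatz u = A \cos{\left(x \right)} into the left-hand side.
Derivatives of the ansatz:
  u_xt = 0
  u_tt = 0
  u_x = - A \sin{\left(x \right)}
Term by term:
  u_xt = 0
  u_tt = 0
  3/2·u_x = - \frac{3 A \sin{\left(x \right)}}{2}
So the left-hand side equals
  - \frac{3 A \sin{\left(x \right)}}{2}
This must equal f(x, t) = - \frac{3 \sin{\left(x \right)}}{2} identically.
Matching coefficients of the independent functions:
  [\sin{\left(x \right)}]:  - \frac{3 A}{2} = - \frac{3}{2}
Solving: A = 1.
Check against the point condition:
  u(0, 0) = 1  ⟹  A = 1  ✓
Hence u(x, t) = \cos{\left(x \right)}.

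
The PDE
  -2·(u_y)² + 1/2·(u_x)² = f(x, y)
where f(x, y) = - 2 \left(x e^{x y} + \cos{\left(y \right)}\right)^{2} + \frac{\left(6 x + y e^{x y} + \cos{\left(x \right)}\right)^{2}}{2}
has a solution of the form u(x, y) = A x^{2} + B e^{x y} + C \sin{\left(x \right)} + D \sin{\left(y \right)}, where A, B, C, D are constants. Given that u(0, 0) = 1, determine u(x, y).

Substitute the ansatz u = A x^{2} + B e^{x y} + C \sin{\left(x \right)} + D \sin{\left(y \right)} into the left-hand side.
Derivatives of the ansatz:
  u_y = B x e^{x y} + D \cos{\left(y \right)}
  u_x = 2 A x + B y e^{x y} + C \cos{\left(x \right)}
Term by term:
  -2·(u_y)² = - 2 B^{2} x^{2} e^{2 x y} - 4 B D x e^{x y} \cos{\left(y \right)} - 2 D^{2} \cos^{2}{\left(y \right)}
  1/2·(u_x)² = 2 A^{2} x^{2} + 2 A B x y e^{x y} + 2 A C x \cos{\left(x \right)} + \frac{B^{2} y^{2} e^{2 x y}}{2} + B C y e^{x y} \cos{\left(x \right)} + \frac{C^{2} \cos^{2}{\left(x \right)}}{2}
So the left-hand side equals
  2 A^{2} x^{2} + 2 A B x y e^{x y} + 2 A C x \cos{\left(x \right)} - 2 B^{2} x^{2} e^{2 x y} + \frac{B^{2} y^{2} e^{2 x y}}{2} + B C y e^{x y} \cos{\left(x \right)} - 4 B D x e^{x y} \cos{\left(y \right)} + \frac{C^{2} \cos^{2}{\left(x \right)}}{2} - 2 D^{2} \cos^{2}{\left(y \right)}
This must equal f(x, y) identically; expanded, f = - 2 x^{2} e^{2 x y} + 18 x^{2} + 6 x y e^{x y} - 4 x e^{x y} \cos{\left(y \right)} + 6 x \cos{\left(x \right)} + \frac{y^{2} e^{2 x y}}{2} + y e^{x y} \cos{\left(x \right)} + \frac{\cos^{2}{\left(x \right)}}{2} - 2 \cos^{2}{\left(y \right)}.
Matching coefficients of the independent functions:
  [x^{2}]:  2 A^{2} = 18
  [x \cos{\left(x \right)}]:  2 A C = 6
  [x^{2} e^{2 x y}]:  - 2 B^{2} = -2
  [y^{2} e^{2 x y}]:  \frac{B^{2}}{2} = \frac{1}{2}
  [x y e^{x y}]:  2 A B = 6
  [x e^{x y} \cos{\left(y \right)}]:  - 4 B D = -4
  [y e^{x y} \cos{\left(x \right)}]:  B C = 1
  [\cos^{2}{\left(x \right)}]:  \frac{C^{2}}{2} = \frac{1}{2}
  [\cos^{2}{\left(y \right)}]:  - 2 D^{2} = -2
These equations allow (A, B, C, D) = (-3, -1, -1, -1) or (3, 1, 1, 1).
Impose the point condition(s):
  u(0, 0) = 1  ⟹  B = 1
Only A = 3, B = 1, C = 1, D = 1 satisfies everything.
Hence u(x, y) = 3 x^{2} + e^{x y} + \sin{\left(x \right)} + \sin{\left(y \right)}.

Answer: u(x, y) = 3 x^{2} + e^{x y} + \sin{\left(x \right)} + \sin{\left(y \right)}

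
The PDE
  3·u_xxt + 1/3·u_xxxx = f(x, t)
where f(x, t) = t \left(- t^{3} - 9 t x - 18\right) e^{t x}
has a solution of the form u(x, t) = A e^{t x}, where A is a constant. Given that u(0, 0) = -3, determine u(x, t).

Substitute the ansatz u = A e^{t x} into the left-hand side.
Derivatives of the ansatz:
  u_xxt = A t^{2} x e^{t x} + 2 A t e^{t x}
  u_xxxx = A t^{4} e^{t x}
Term by term:
  3·u_xxt = 3 A t^{2} x e^{t x} + 6 A t e^{t x}
  1/3·u_xxxx = \frac{A t^{4} e^{t x}}{3}
So the left-hand side equals
  \frac{A t^{4} e^{t x}}{3} + 3 A t^{2} x e^{t x} + 6 A t e^{t x}
This must equal f(x, t) identically; expanded, f = - t^{4} e^{t x} - 9 t^{2} x e^{t x} - 18 t e^{t x}.
Matching coefficients of the independent functions:
  [t e^{t x}]:  6 A = -18
  [t^{4} e^{t x}]:  \frac{A}{3} = -1
  [t^{2} x e^{t x}]:  3 A = -9
Solving: A = -3.
Check against the point condition:
  u(0, 0) = -3  ⟹  A = -3  ✓
Hence u(x, t) = - 3 e^{t x}.

Answer: u(x, t) = - 3 e^{t x}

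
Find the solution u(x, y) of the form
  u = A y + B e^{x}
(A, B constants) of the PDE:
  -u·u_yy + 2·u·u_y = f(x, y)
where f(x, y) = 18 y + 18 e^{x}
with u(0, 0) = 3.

Substitute the ansatz u = A y + B e^{x} into the left-hand side.
Derivatives of the ansatz:
  u_yy = 0
  u_y = A
Term by term:
  -u·u_yy = 0
  2·u·u_y = 2 A^{2} y + 2 A B e^{x}
So the left-hand side equals
  2 A^{2} y + 2 A B e^{x}
This must equal f(x, y) = 18 y + 18 e^{x} identically.
Matching coefficients of the independent functions:
  [y]:  2 A^{2} = 18
  [e^{x}]:  2 A B = 18
These equations allow (A, B) = (-3, -3) or (3, 3).
Impose the point condition(s):
  u(0, 0) = 3  ⟹  B = 3
Only A = 3, B = 3 satisfies everything.
Hence u(x, y) = 3 y + 3 e^{x}.

Answer: u(x, y) = 3 y + 3 e^{x}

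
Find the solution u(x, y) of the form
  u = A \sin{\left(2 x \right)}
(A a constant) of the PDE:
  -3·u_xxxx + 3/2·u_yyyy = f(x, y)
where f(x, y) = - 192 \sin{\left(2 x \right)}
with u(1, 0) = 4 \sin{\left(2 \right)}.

Substitute the ansatz u = A \sin{\left(2 x \right)} into the left-hand side.
Derivatives of the ansatz:
  u_xxxx = 16 A \sin{\left(2 x \right)}
  u_yyyy = 0
Term by term:
  -3·u_xxxx = - 48 A \sin{\left(2 x \right)}
  3/2·u_yyyy = 0
So the left-hand side equals
  - 48 A \sin{\left(2 x \right)}
This must equal f(x, y) = - 192 \sin{\left(2 x \right)} identically.
Matching coefficients of the independent functions:
  [\sin{\left(2 x \right)}]:  - 48 A = -192
Solving: A = 4.
Check against the point condition:
  u(1, 0) = 4 \sin{\left(2 \right)}  ⟹  A \sin{\left(2 \right)} = 4 \sin{\left(2 \right)}  ✓
Hence u(x, y) = 4 \sin{\left(2 x \right)}.

Answer: u(x, y) = 4 \sin{\left(2 x \right)}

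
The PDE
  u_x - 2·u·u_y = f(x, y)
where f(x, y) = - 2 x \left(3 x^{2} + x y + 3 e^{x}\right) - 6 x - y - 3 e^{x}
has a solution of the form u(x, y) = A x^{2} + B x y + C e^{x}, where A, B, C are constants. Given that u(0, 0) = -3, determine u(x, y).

Answer: u(x, y) = - 3 x^{2} - x y - 3 e^{x}

Derivation:
Substitute the ansatz u = A x^{2} + B x y + C e^{x} into the left-hand side.
Derivatives of the ansatz:
  u_x = 2 A x + B y + C e^{x}
  u_y = B x
Term by term:
  u_x = 2 A x + B y + C e^{x}
  -2·u·u_y = - 2 A B x^{3} - 2 B^{2} x^{2} y - 2 B C x e^{x}
So the left-hand side equals
  - 2 A B x^{3} + 2 A x - 2 B^{2} x^{2} y - 2 B C x e^{x} + B y + C e^{x}
This must equal f(x, y) identically; expanded, f = - 6 x^{3} - 2 x^{2} y - 6 x e^{x} - 6 x - y - 3 e^{x}.
Matching coefficients of the independent functions:
  [x]:  2 A = -6
  [x^{3}]:  - 2 A B = -6
  [y]:  B = -1
  [x e^{x}]:  - 2 B C = -6
  [x^{2} y]:  - 2 B^{2} = -2
  [e^{x}]:  C = -3
Solving: A = -3, B = -1, C = -3.
Check against the point condition:
  u(0, 0) = -3  ⟹  C = -3  ✓
Hence u(x, y) = - 3 x^{2} - x y - 3 e^{x}.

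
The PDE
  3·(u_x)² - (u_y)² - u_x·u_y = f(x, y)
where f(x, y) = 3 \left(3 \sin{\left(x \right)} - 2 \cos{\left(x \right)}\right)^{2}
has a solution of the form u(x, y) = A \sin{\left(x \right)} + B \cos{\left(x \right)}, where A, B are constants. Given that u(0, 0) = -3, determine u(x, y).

Substitute the ansatz u = A \sin{\left(x \right)} + B \cos{\left(x \right)} into the left-hand side.
Derivatives of the ansatz:
  u_x = A \cos{\left(x \right)} - B \sin{\left(x \right)}
  u_y = 0
Term by term:
  3·(u_x)² = 3 A^{2} \cos^{2}{\left(x \right)} - 6 A B \sin{\left(x \right)} \cos{\left(x \right)} + 3 B^{2} \sin^{2}{\left(x \right)}
  -(u_y)² = 0
  -u_x·u_y = 0
So the left-hand side equals
  3 A^{2} \cos^{2}{\left(x \right)} - 6 A B \sin{\left(x \right)} \cos{\left(x \right)} + 3 B^{2} \sin^{2}{\left(x \right)}
This must equal f(x, y) identically; expanded, f = 27 \sin^{2}{\left(x \right)} - 36 \sin{\left(x \right)} \cos{\left(x \right)} + 12 \cos^{2}{\left(x \right)}.
Matching coefficients of the independent functions:
  [\sin{\left(x \right)} \cos{\left(x \right)}]:  - 6 A B = -36
  [\sin^{2}{\left(x \right)}]:  3 B^{2} = 27
  [\cos^{2}{\left(x \right)}]:  3 A^{2} = 12
These equations allow (A, B) = (-2, -3) or (2, 3).
Impose the point condition(s):
  u(0, 0) = -3  ⟹  B = -3
Only A = -2, B = -3 satisfies everything.
Hence u(x, y) = - 2 \sin{\left(x \right)} - 3 \cos{\left(x \right)}.

Answer: u(x, y) = - 2 \sin{\left(x \right)} - 3 \cos{\left(x \right)}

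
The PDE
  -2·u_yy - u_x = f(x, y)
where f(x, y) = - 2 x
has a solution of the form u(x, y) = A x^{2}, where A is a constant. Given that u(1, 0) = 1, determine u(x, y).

Substitute the ansatz u = A x^{2} into the left-hand side.
Derivatives of the ansatz:
  u_yy = 0
  u_x = 2 A x
Term by term:
  -2·u_yy = 0
  -u_x = - 2 A x
So the left-hand side equals
  - 2 A x
This must equal f(x, y) = - 2 x identically.
Matching coefficients of the independent functions:
  [x]:  - 2 A = -2
Solving: A = 1.
Check against the point condition:
  u(1, 0) = 1  ⟹  A = 1  ✓
Hence u(x, y) = x^{2}.

Answer: u(x, y) = x^{2}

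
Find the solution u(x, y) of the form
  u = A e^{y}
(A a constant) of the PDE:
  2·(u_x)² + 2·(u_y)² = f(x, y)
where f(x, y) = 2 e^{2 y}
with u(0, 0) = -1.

Answer: u(x, y) = - e^{y}

Derivation:
Substitute the ansatz u = A e^{y} into the left-hand side.
Derivatives of the ansatz:
  u_x = 0
  u_y = A e^{y}
Term by term:
  2·(u_x)² = 0
  2·(u_y)² = 2 A^{2} e^{2 y}
So the left-hand side equals
  2 A^{2} e^{2 y}
This must equal f(x, y) = 2 e^{2 y} identically.
Matching coefficients of the independent functions:
  [e^{2 y}]:  2 A^{2} = 2
These equations allow (A) = (-1) or (1).
Impose the point condition(s):
  u(0, 0) = -1  ⟹  A = -1
Only A = -1 satisfies everything.
Hence u(x, y) = - e^{y}.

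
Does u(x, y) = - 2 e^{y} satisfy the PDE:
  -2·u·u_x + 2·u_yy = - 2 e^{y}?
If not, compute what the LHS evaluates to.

Evaluate each term of the left-hand side for u = - 2 e^{y}.
Derivatives:
  u_x = 0
  u_yy = - 2 e^{y}
Terms:
  -2·u·u_x = 0
  2·u_yy = - 4 e^{y}
Sum: LHS = - 4 e^{y}
Given right-hand side: - 2 e^{y}. Difference LHS − RHS = - 2 e^{y} ≠ 0, so u is not a solution.

Answer: No, the LHS evaluates to - 4 e^{y}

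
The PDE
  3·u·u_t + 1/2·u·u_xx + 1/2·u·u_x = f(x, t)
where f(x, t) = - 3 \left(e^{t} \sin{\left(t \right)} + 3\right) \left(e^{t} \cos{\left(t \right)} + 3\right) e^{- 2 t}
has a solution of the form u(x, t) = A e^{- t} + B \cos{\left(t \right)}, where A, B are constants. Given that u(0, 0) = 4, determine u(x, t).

Substitute the ansatz u = A e^{- t} + B \cos{\left(t \right)} into the left-hand side.
Derivatives of the ansatz:
  u_t = - A e^{- t} - B \sin{\left(t \right)}
  u_xx = 0
  u_x = 0
Term by term:
  3·u·u_t = - 3 A^{2} e^{- 2 t} - 3 A B e^{- t} \sin{\left(t \right)} - 3 A B e^{- t} \cos{\left(t \right)} - 3 B^{2} \sin{\left(t \right)} \cos{\left(t \right)}
  1/2·u·u_xx = 0
  1/2·u·u_x = 0
So the left-hand side equals
  - 3 A^{2} e^{- 2 t} - 3 A B e^{- t} \sin{\left(t \right)} - 3 A B e^{- t} \cos{\left(t \right)} - 3 B^{2} \sin{\left(t \right)} \cos{\left(t \right)}
This must equal f(x, t) identically; expanded, f = - 3 \sin{\left(t \right)} \cos{\left(t \right)} - 9 e^{- t} \sin{\left(t \right)} - 9 e^{- t} \cos{\left(t \right)} - 27 e^{- 2 t}.
Matching coefficients of the independent functions:
  [e^{- t} \sin{\left(t \right)}, e^{- t} \cos{\left(t \right)}]:  - 3 A B = -9
  [\sin{\left(t \right)} \cos{\left(t \right)}]:  - 3 B^{2} = -3
  [e^{- 2 t}]:  - 3 A^{2} = -27
These equations allow (A, B) = (-3, -1) or (3, 1).
Impose the point condition(s):
  u(0, 0) = 4  ⟹  A + B = 4
Only A = 3, B = 1 satisfies everything.
Hence u(x, t) = \cos{\left(t \right)} + 3 e^{- t}.

Answer: u(x, t) = \cos{\left(t \right)} + 3 e^{- t}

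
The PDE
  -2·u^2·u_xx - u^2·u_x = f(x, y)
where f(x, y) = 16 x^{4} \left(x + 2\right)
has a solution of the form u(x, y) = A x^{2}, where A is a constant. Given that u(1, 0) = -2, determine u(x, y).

Substitute the ansatz u = A x^{2} into the left-hand side.
Derivatives of the ansatz:
  u_xx = 2 A
  u_x = 2 A x
Term by term:
  -2·u^2·u_xx = - 4 A^{3} x^{4}
  -u^2·u_x = - 2 A^{3} x^{5}
So the left-hand side equals
  - 2 A^{3} x^{5} - 4 A^{3} x^{4}
This must equal f(x, y) identically; expanded, f = 16 x^{5} + 32 x^{4}.
Matching coefficients of the independent functions:
  [x^{4}]:  - 4 A^{3} = 32
  [x^{5}]:  - 2 A^{3} = 16
Solving: A = -2.
Check against the point condition:
  u(1, 0) = -2  ⟹  A = -2  ✓
Hence u(x, y) = - 2 x^{2}.

Answer: u(x, y) = - 2 x^{2}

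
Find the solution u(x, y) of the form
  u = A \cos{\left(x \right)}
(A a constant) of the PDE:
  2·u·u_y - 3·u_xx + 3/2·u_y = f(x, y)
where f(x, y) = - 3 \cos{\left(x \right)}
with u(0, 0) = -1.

Substitute the ansatz u = A \cos{\left(x \right)} into the left-hand side.
Derivatives of the ansatz:
  u_y = 0
  u_xx = - A \cos{\left(x \right)}
Term by term:
  2·u·u_y = 0
  -3·u_xx = 3 A \cos{\left(x \right)}
  3/2·u_y = 0
So the left-hand side equals
  3 A \cos{\left(x \right)}
This must equal f(x, y) = - 3 \cos{\left(x \right)} identically.
Matching coefficients of the independent functions:
  [\cos{\left(x \right)}]:  3 A = -3
Solving: A = -1.
Check against the point condition:
  u(0, 0) = -1  ⟹  A = -1  ✓
Hence u(x, y) = - \cos{\left(x \right)}.

Answer: u(x, y) = - \cos{\left(x \right)}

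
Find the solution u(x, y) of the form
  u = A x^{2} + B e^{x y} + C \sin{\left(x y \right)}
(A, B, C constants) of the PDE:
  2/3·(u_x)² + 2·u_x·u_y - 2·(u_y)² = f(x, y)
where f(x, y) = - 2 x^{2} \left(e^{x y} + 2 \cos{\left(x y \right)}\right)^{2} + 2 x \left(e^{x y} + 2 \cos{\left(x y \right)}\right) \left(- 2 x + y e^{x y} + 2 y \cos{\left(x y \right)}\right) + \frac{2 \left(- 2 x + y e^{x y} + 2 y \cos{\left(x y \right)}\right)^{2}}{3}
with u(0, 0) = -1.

Substitute the ansatz u = A x^{2} + B e^{x y} + C \sin{\left(x y \right)} into the left-hand side.
Derivatives of the ansatz:
  u_x = 2 A x + B y e^{x y} + C y \cos{\left(x y \right)}
  u_y = B x e^{x y} + C x \cos{\left(x y \right)}
Term by term:
  2/3·(u_x)² = \frac{8 A^{2} x^{2}}{3} + \frac{8 A B x y e^{x y}}{3} + \frac{8 A C x y \cos{\left(x y \right)}}{3} + \frac{2 B^{2} y^{2} e^{2 x y}}{3} + \frac{4 B C y^{2} e^{x y} \cos{\left(x y \right)}}{3} + \frac{2 C^{2} y^{2} \cos^{2}{\left(x y \right)}}{3}
  2·u_x·u_y = 4 A B x^{2} e^{x y} + 4 A C x^{2} \cos{\left(x y \right)} + 2 B^{2} x y e^{2 x y} + 4 B C x y e^{x y} \cos{\left(x y \right)} + 2 C^{2} x y \cos^{2}{\left(x y \right)}
  -2·(u_y)² = - 2 B^{2} x^{2} e^{2 x y} - 4 B C x^{2} e^{x y} \cos{\left(x y \right)} - 2 C^{2} x^{2} \cos^{2}{\left(x y \right)}
So the left-hand side equals
  \frac{8 A^{2} x^{2}}{3} + 4 A B x^{2} e^{x y} + \frac{8 A B x y e^{x y}}{3} + 4 A C x^{2} \cos{\left(x y \right)} + \frac{8 A C x y \cos{\left(x y \right)}}{3} - 2 B^{2} x^{2} e^{2 x y} + 2 B^{2} x y e^{2 x y} + \frac{2 B^{2} y^{2} e^{2 x y}}{3} - 4 B C x^{2} e^{x y} \cos{\left(x y \right)} + 4 B C x y e^{x y} \cos{\left(x y \right)} + \frac{4 B C y^{2} e^{x y} \cos{\left(x y \right)}}{3} - 2 C^{2} x^{2} \cos^{2}{\left(x y \right)} + 2 C^{2} x y \cos^{2}{\left(x y \right)} + \frac{2 C^{2} y^{2} \cos^{2}{\left(x y \right)}}{3}
This must equal f(x, y) identically; expanded, f = - 2 x^{2} e^{2 x y} - 8 x^{2} e^{x y} \cos{\left(x y \right)} - 4 x^{2} e^{x y} - 8 x^{2} \cos^{2}{\left(x y \right)} - 8 x^{2} \cos{\left(x y \right)} + \frac{8 x^{2}}{3} + 2 x y e^{2 x y} + 8 x y e^{x y} \cos{\left(x y \right)} - \frac{8 x y e^{x y}}{3} + 8 x y \cos^{2}{\left(x y \right)} - \frac{16 x y \cos{\left(x y \right)}}{3} + \frac{2 y^{2} e^{2 x y}}{3} + \frac{8 y^{2} e^{x y} \cos{\left(x y \right)}}{3} + \frac{8 y^{2} \cos^{2}{\left(x y \right)}}{3}.
Matching coefficients of the independent functions:
  [x^{2}]:  \frac{8 A^{2}}{3} = \frac{8}{3}
  [x^{2} e^{x y}]:  4 A B = -4
  [x^{2} e^{2 x y}]:  - 2 B^{2} = -2
  [x^{2} \cos{\left(x y \right)}]:  4 A C = -8
  [x^{2} \cos^{2}{\left(x y \right)}]:  - 2 C^{2} = -8
  [y^{2} e^{2 x y}]:  \frac{2 B^{2}}{3} = \frac{2}{3}
  [y^{2} \cos^{2}{\left(x y \right)}]:  \frac{2 C^{2}}{3} = \frac{8}{3}
  [x y e^{x y}]:  \frac{8 A B}{3} = - \frac{8}{3}
  [x y e^{2 x y}]:  2 B^{2} = 2
  [x y \cos{\left(x y \right)}]:  \frac{8 A C}{3} = - \frac{16}{3}
  [x y \cos^{2}{\left(x y \right)}]:  2 C^{2} = 8
  [x^{2} e^{x y} \cos{\left(x y \right)}]:  - 4 B C = -8
  [y^{2} e^{x y} \cos{\left(x y \right)}]:  \frac{4 B C}{3} = \frac{8}{3}
  [x y e^{x y} \cos{\left(x y \right)}]:  4 B C = 8
These equations allow (A, B, C) = (-1, 1, 2) or (1, -1, -2).
Impose the point condition(s):
  u(0, 0) = -1  ⟹  B = -1
Only A = 1, B = -1, C = -2 satisfies everything.
Hence u(x, y) = x^{2} - e^{x y} - 2 \sin{\left(x y \right)}.

Answer: u(x, y) = x^{2} - e^{x y} - 2 \sin{\left(x y \right)}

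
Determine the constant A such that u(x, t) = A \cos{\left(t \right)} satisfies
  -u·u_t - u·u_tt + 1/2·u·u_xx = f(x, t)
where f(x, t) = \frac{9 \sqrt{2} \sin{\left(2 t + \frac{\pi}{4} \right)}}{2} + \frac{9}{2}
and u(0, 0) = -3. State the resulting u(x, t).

Substitute the ansatz u = A \cos{\left(t \right)} into the left-hand side.
Derivatives of the ansatz:
  u_t = - A \sin{\left(t \right)}
  u_tt = - A \cos{\left(t \right)}
  u_xx = 0
Term by term:
  -u·u_t = A^{2} \sin{\left(t \right)} \cos{\left(t \right)}
  -u·u_tt = A^{2} \cos^{2}{\left(t \right)}
  1/2·u·u_xx = 0
So the left-hand side equals
  A^{2} \sin{\left(t \right)} \cos{\left(t \right)} + A^{2} \cos^{2}{\left(t \right)}
This must equal f(x, t) identically; expanded, f = 9 \sin{\left(t \right)} \cos{\left(t \right)} + 9 \cos^{2}{\left(t \right)}.
Matching coefficients of the independent functions:
  [\sin{\left(t \right)} \cos{\left(t \right)}, \cos^{2}{\left(t \right)}]:  A^{2} = 9
These equations allow (A) = (-3) or (3).
Impose the point condition(s):
  u(0, 0) = -3  ⟹  A = -3
Only A = -3 satisfies everything.
Hence u(x, t) = - 3 \cos{\left(t \right)}.

Answer: u(x, t) = - 3 \cos{\left(t \right)}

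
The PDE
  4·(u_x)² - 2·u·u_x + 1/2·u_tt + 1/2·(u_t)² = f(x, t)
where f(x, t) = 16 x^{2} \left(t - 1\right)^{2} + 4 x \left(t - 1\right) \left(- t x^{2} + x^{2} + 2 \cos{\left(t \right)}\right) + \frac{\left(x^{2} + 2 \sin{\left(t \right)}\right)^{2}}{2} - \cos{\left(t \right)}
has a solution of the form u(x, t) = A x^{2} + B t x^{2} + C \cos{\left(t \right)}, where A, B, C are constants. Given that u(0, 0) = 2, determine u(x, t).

Substitute the ansatz u = A x^{2} + B t x^{2} + C \cos{\left(t \right)} into the left-hand side.
Derivatives of the ansatz:
  u_x = 2 A x + 2 B t x
  u_tt = - C \cos{\left(t \right)}
  u_t = B x^{2} - C \sin{\left(t \right)}
Term by term:
  4·(u_x)² = 16 A^{2} x^{2} + 32 A B t x^{2} + 16 B^{2} t^{2} x^{2}
  -2·u·u_x = - 4 A^{2} x^{3} - 8 A B t x^{3} - 4 A C x \cos{\left(t \right)} - 4 B^{2} t^{2} x^{3} - 4 B C t x \cos{\left(t \right)}
  1/2·u_tt = - \frac{C \cos{\left(t \right)}}{2}
  1/2·(u_t)² = \frac{B^{2} x^{4}}{2} - B C x^{2} \sin{\left(t \right)} + \frac{C^{2} \sin^{2}{\left(t \right)}}{2}
So the left-hand side equals
  - 4 A^{2} x^{3} + 16 A^{2} x^{2} - 8 A B t x^{3} + 32 A B t x^{2} - 4 A C x \cos{\left(t \right)} - 4 B^{2} t^{2} x^{3} + 16 B^{2} t^{2} x^{2} + \frac{B^{2} x^{4}}{2} - 4 B C t x \cos{\left(t \right)} - B C x^{2} \sin{\left(t \right)} + \frac{C^{2} \sin^{2}{\left(t \right)}}{2} - \frac{C \cos{\left(t \right)}}{2}
This must equal f(x, t) identically; expanded, f = - 4 t^{2} x^{3} + 16 t^{2} x^{2} + 8 t x^{3} - 32 t x^{2} + 8 t x \cos{\left(t \right)} + \frac{x^{4}}{2} - 4 x^{3} + 2 x^{2} \sin{\left(t \right)} + 16 x^{2} - 8 x \cos{\left(t \right)} + 2 \sin^{2}{\left(t \right)} - \cos{\left(t \right)}.
Matching coefficients of the independent functions:
  [x^{2}]:  16 A^{2} = 16
  [x^{3}]:  - 4 A^{2} = -4
  [x^{4}]:  \frac{B^{2}}{2} = \frac{1}{2}
  [t x^{2}]:  32 A B = -32
  [t x^{3}]:  - 8 A B = 8
  [t^{2} x^{2}]:  16 B^{2} = 16
  [t^{2} x^{3}]:  - 4 B^{2} = -4
  [x \cos{\left(t \right)}]:  - 4 A C = -8
  [x^{2} \sin{\left(t \right)}]:  - B C = 2
  [t x \cos{\left(t \right)}]:  - 4 B C = 8
  [\sin^{2}{\left(t \right)}]:  \frac{C^{2}}{2} = 2
  [\cos{\left(t \right)}]:  - \frac{C}{2} = -1
Solving: A = 1, B = -1, C = 2.
Check against the point condition:
  u(0, 0) = 2  ⟹  C = 2  ✓
Hence u(x, t) = - t x^{2} + x^{2} + 2 \cos{\left(t \right)}.

Answer: u(x, t) = - t x^{2} + x^{2} + 2 \cos{\left(t \right)}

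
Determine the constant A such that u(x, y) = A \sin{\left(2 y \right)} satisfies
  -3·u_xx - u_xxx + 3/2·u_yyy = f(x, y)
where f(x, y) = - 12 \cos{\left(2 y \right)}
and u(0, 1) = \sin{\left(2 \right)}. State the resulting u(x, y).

Substitute the ansatz u = A \sin{\left(2 y \right)} into the left-hand side.
Derivatives of the ansatz:
  u_xx = 0
  u_xxx = 0
  u_yyy = - 8 A \cos{\left(2 y \right)}
Term by term:
  -3·u_xx = 0
  -u_xxx = 0
  3/2·u_yyy = - 12 A \cos{\left(2 y \right)}
So the left-hand side equals
  - 12 A \cos{\left(2 y \right)}
This must equal f(x, y) = - 12 \cos{\left(2 y \right)} identically.
Matching coefficients of the independent functions:
  [\cos{\left(2 y \right)}]:  - 12 A = -12
Solving: A = 1.
Check against the point condition:
  u(0, 1) = \sin{\left(2 \right)}  ⟹  A \sin{\left(2 \right)} = \sin{\left(2 \right)}  ✓
Hence u(x, y) = \sin{\left(2 y \right)}.

Answer: u(x, y) = \sin{\left(2 y \right)}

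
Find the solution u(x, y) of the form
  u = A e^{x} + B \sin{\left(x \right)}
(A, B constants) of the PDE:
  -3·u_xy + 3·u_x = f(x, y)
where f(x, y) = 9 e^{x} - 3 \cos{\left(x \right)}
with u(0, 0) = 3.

Substitute the ansatz u = A e^{x} + B \sin{\left(x \right)} into the left-hand side.
Derivatives of the ansatz:
  u_xy = 0
  u_x = A e^{x} + B \cos{\left(x \right)}
Term by term:
  -3·u_xy = 0
  3·u_x = 3 A e^{x} + 3 B \cos{\left(x \right)}
So the left-hand side equals
  3 A e^{x} + 3 B \cos{\left(x \right)}
This must equal f(x, y) = 9 e^{x} - 3 \cos{\left(x \right)} identically.
Matching coefficients of the independent functions:
  [e^{x}]:  3 A = 9
  [\cos{\left(x \right)}]:  3 B = -3
Solving: A = 3, B = -1.
Check against the point condition:
  u(0, 0) = 3  ⟹  A = 3  ✓
Hence u(x, y) = 3 e^{x} - \sin{\left(x \right)}.

Answer: u(x, y) = 3 e^{x} - \sin{\left(x \right)}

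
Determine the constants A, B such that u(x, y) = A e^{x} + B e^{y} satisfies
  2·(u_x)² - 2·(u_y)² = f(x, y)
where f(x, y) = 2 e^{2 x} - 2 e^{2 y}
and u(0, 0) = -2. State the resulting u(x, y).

Answer: u(x, y) = - e^{x} - e^{y}

Derivation:
Substitute the ansatz u = A e^{x} + B e^{y} into the left-hand side.
Derivatives of the ansatz:
  u_x = A e^{x}
  u_y = B e^{y}
Term by term:
  2·(u_x)² = 2 A^{2} e^{2 x}
  -2·(u_y)² = - 2 B^{2} e^{2 y}
So the left-hand side equals
  2 A^{2} e^{2 x} - 2 B^{2} e^{2 y}
This must equal f(x, y) = 2 e^{2 x} - 2 e^{2 y} identically.
Matching coefficients of the independent functions:
  [e^{2 x}]:  2 A^{2} = 2
  [e^{2 y}]:  - 2 B^{2} = -2
These equations allow (A, B) = (-1, -1) or (-1, 1) or (1, -1) or (1, 1).
Impose the point condition(s):
  u(0, 0) = -2  ⟹  A + B = -2
Only A = -1, B = -1 satisfies everything.
Hence u(x, y) = - e^{x} - e^{y}.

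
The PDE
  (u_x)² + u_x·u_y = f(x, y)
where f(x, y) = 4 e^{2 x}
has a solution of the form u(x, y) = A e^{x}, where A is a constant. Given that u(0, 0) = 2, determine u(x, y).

Substitute the ansatz u = A e^{x} into the left-hand side.
Derivatives of the ansatz:
  u_x = A e^{x}
  u_y = 0
Term by term:
  (u_x)² = A^{2} e^{2 x}
  u_x·u_y = 0
So the left-hand side equals
  A^{2} e^{2 x}
This must equal f(x, y) = 4 e^{2 x} identically.
Matching coefficients of the independent functions:
  [e^{2 x}]:  A^{2} = 4
These equations allow (A) = (-2) or (2).
Impose the point condition(s):
  u(0, 0) = 2  ⟹  A = 2
Only A = 2 satisfies everything.
Hence u(x, y) = 2 e^{x}.

Answer: u(x, y) = 2 e^{x}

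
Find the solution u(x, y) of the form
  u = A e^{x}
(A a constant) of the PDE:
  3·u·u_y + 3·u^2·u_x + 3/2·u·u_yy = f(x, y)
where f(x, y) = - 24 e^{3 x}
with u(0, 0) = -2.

Answer: u(x, y) = - 2 e^{x}

Derivation:
Substitute the ansatz u = A e^{x} into the left-hand side.
Derivatives of the ansatz:
  u_y = 0
  u_x = A e^{x}
  u_yy = 0
Term by term:
  3·u·u_y = 0
  3·u^2·u_x = 3 A^{3} e^{3 x}
  3/2·u·u_yy = 0
So the left-hand side equals
  3 A^{3} e^{3 x}
This must equal f(x, y) = - 24 e^{3 x} identically.
Matching coefficients of the independent functions:
  [e^{3 x}]:  3 A^{3} = -24
Solving: A = -2.
Check against the point condition:
  u(0, 0) = -2  ⟹  A = -2  ✓
Hence u(x, y) = - 2 e^{x}.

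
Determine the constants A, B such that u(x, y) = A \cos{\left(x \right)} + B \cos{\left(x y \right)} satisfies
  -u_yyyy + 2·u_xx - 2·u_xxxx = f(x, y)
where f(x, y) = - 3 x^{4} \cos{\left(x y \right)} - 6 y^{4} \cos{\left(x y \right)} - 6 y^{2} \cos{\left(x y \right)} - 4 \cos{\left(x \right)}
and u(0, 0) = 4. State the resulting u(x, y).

Answer: u(x, y) = \cos{\left(x \right)} + 3 \cos{\left(x y \right)}

Derivation:
Substitute the ansatz u = A \cos{\left(x \right)} + B \cos{\left(x y \right)} into the left-hand side.
Derivatives of the ansatz:
  u_yyyy = B x^{4} \cos{\left(x y \right)}
  u_xx = - A \cos{\left(x \right)} - B y^{2} \cos{\left(x y \right)}
  u_xxxx = A \cos{\left(x \right)} + B y^{4} \cos{\left(x y \right)}
Term by term:
  -u_yyyy = - B x^{4} \cos{\left(x y \right)}
  2·u_xx = - 2 A \cos{\left(x \right)} - 2 B y^{2} \cos{\left(x y \right)}
  -2·u_xxxx = - 2 A \cos{\left(x \right)} - 2 B y^{4} \cos{\left(x y \right)}
So the left-hand side equals
  - 4 A \cos{\left(x \right)} - B x^{4} \cos{\left(x y \right)} - 2 B y^{4} \cos{\left(x y \right)} - 2 B y^{2} \cos{\left(x y \right)}
This must equal f(x, y) = - 3 x^{4} \cos{\left(x y \right)} - 6 y^{4} \cos{\left(x y \right)} - 6 y^{2} \cos{\left(x y \right)} - 4 \cos{\left(x \right)} identically.
Matching coefficients of the independent functions:
  [x^{4} \cos{\left(x y \right)}]:  - B = -3
  [y^{2} \cos{\left(x y \right)}, y^{4} \cos{\left(x y \right)}]:  - 2 B = -6
  [\cos{\left(x \right)}]:  - 4 A = -4
Solving: A = 1, B = 3.
Check against the point condition:
  u(0, 0) = 4  ⟹  A + B = 4  ✓
Hence u(x, y) = \cos{\left(x \right)} + 3 \cos{\left(x y \right)}.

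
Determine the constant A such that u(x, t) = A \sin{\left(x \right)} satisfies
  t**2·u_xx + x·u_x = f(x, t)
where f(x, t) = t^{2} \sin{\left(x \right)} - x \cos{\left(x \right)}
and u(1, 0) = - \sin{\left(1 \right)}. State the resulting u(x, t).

Substitute the ansatz u = A \sin{\left(x \right)} into the left-hand side.
Derivatives of the ansatz:
  u_xx = - A \sin{\left(x \right)}
  u_x = A \cos{\left(x \right)}
Term by term:
  t**2·u_xx = - A t^{2} \sin{\left(x \right)}
  x·u_x = A x \cos{\left(x \right)}
So the left-hand side equals
  - A t^{2} \sin{\left(x \right)} + A x \cos{\left(x \right)}
This must equal f(x, t) = t^{2} \sin{\left(x \right)} - x \cos{\left(x \right)} identically.
Matching coefficients of the independent functions:
  [t^{2} \sin{\left(x \right)}]:  - A = 1
  [x \cos{\left(x \right)}]:  A = -1
Solving: A = -1.
Check against the point condition:
  u(1, 0) = - \sin{\left(1 \right)}  ⟹  A \sin{\left(1 \right)} = - \sin{\left(1 \right)}  ✓
Hence u(x, t) = - \sin{\left(x \right)}.

Answer: u(x, t) = - \sin{\left(x \right)}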